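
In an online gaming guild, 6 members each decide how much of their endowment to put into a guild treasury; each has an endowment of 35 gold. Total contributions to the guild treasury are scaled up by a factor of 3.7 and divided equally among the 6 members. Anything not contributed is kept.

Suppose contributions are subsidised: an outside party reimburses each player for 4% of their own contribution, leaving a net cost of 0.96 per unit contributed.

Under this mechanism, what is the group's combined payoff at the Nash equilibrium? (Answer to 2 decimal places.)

210.00 gold

With the mechanism, a contributed unit returns (3.7/6) / 0.96 = 0.6424 per unit of net cost — still below 1 — so contributing 0 remains dominant for every player.
At the Nash equilibrium no one contributes; group total payoff = 6 × 35 = 210.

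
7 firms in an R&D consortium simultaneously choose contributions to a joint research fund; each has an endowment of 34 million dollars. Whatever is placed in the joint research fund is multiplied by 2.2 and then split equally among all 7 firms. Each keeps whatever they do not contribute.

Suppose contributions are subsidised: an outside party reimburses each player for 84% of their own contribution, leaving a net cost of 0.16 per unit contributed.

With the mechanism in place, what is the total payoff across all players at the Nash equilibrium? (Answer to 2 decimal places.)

The effective private return per unit is now (2.2/7) / 0.16 = 1.9643 > 1, so every player's dominant strategy flips to full contribution.
So the Nash equilibrium is full contribution by all 7; the group earns 7 × (34 × 0.84 + 2.2 × 34) = 723.52.

723.52 million dollars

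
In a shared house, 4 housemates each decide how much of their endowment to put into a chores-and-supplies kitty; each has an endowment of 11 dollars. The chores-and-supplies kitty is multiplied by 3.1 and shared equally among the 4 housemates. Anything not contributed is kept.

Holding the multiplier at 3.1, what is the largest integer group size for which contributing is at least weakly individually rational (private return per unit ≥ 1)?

Private return per unit is 3.1/(group size), which is ≥ 1 whenever the group size is ≤ 3.1.
The largest such integer is 3.

3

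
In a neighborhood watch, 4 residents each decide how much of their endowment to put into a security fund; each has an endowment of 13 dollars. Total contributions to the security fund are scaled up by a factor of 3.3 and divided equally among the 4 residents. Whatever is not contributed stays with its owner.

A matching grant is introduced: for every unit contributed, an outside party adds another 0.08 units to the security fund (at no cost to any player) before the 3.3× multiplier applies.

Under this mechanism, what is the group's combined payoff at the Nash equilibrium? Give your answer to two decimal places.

The effective private return is 3.3 × 1.08 / 4 = 0.8910, which is still under 1, so the mechanism doesn't change anyone's dominant strategy: zero contribution.
Everyone keeps their endowment and the group total is 4 × 13 = 52.

52.00 dollars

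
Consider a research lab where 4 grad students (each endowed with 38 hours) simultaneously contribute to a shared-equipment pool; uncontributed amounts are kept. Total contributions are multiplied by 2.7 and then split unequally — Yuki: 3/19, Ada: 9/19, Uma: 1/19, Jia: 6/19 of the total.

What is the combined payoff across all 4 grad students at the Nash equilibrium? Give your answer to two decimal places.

A player with share s gets back 2.7·s per unit contributed, so full contribution is dominant for anyone with s > 1/2.7 = 0.3704 and zero contribution is dominant for anyone below.
Ada alone (share 9/19) is above the threshold, contributing 38; the remaining 3 contribute 0. Total contributed: 38.
The shared-equipment pool pays out 2.7 × 38 = 102.60 in total (split across the unequal shares, but the aggregate is all that matters for the group sum).
The 3 free-riders keep 38 each, adding 114. Group total = 114 + 102.60 = 216.60.

216.60 hours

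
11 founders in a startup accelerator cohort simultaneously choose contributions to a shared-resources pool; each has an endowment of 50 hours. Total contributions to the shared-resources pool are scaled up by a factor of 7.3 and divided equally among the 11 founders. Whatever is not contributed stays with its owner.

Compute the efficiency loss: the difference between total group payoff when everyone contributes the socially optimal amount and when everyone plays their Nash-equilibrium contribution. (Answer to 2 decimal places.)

Each contributed unit returns 7.3/11 = 0.6636 to its contributor — below 1 — so contributing 0 is dominant for every player. At the Nash equilibrium everyone keeps their 50, and the group total is 11 × 50 = 550.
Each contributed unit returns 7.300 to the group as a whole (0.6636 to each of 11 players), which exceeds 1, so the social optimum is full contribution: group total = 7.300 × 550 = 4015.00.
Efficiency loss = 4015.00 − 550 = 3465.00.

3465.00 hours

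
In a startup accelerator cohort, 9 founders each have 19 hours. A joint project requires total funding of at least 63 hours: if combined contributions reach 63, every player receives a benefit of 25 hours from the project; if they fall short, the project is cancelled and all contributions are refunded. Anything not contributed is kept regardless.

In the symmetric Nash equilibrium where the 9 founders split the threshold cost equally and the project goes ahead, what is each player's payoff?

37 hours

Equal share of the threshold: 63/9 = 7.
At this profile no one gains by cutting their contribution: any cut drops the total below 63, the project is cancelled, contributions are refunded, and the deviator ends with 19, which is less than 19 − 7 + 25 = 37. Contributing more than 7 just wastes the excess. So contributing exactly 7 is a best response.
Each player's payoff: 19 − 7 + 25 = 37.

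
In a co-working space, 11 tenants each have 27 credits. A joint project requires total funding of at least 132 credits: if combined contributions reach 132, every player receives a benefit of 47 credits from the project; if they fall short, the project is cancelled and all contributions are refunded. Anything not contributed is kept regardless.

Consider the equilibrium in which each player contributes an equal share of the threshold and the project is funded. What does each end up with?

Equal share of the threshold: 132/11 = 12.
At this profile no one gains by cutting their contribution: any cut drops the total below 132, the project is cancelled, contributions are refunded, and the deviator ends with 27, which is less than 27 − 12 + 47 = 62. Contributing more than 12 just wastes the excess. So contributing exactly 12 is a best response.
Each player's payoff: 27 − 12 + 47 = 62.

62 credits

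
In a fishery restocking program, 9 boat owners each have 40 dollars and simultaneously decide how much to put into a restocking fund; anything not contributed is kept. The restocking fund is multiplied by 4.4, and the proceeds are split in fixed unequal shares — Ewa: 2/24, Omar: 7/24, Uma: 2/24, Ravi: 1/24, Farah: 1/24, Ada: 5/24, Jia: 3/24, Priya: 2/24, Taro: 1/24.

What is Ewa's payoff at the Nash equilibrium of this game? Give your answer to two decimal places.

Each unit j contributes comes back to j as 4.4 × (j's share), so j prefers to contribute only if that share exceeds 1/4.4 = 0.2273; otherwise keeping the unit dominates.
Only Omar (7/24) clears that bar, contributing 40; the remaining 8 contribute 0. Total contributed: 40.
Ewa keeps 40 and receives 4.4 × 40 × 2/24 = 14.67 from the restocking fund, for a payoff of 54.67.

54.67 dollars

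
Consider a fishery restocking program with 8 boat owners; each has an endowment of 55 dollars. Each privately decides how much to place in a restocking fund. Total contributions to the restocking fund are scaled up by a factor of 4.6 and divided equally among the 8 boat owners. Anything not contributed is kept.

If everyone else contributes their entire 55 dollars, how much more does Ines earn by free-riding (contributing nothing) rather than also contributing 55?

Switching from a contribution of 55 to 0 lets Ines keep an extra 55 dollars, but lowers the restocking fund by 55, which costs Ines their own share of that drop: 4.6/8 × 55 = 31.62.
Net gain = 55 − 31.62 = 23.38. The private return per contributed unit (0.5750) is below 1, so free-riding is indeed the best response regardless of what the others do.

23.38 dollars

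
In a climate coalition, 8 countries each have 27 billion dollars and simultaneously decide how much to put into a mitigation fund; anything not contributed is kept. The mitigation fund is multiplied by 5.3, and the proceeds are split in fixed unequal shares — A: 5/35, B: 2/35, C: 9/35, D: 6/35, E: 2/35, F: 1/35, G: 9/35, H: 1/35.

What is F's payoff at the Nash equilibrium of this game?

35.18 billion dollars

Each unit j contributes comes back to j as 5.3 × (j's share), so j prefers to contribute only if that share exceeds 1/5.3 = 0.1887; otherwise keeping the unit dominates.
C and G are above the threshold, contributing 27 each; the remaining 6 contribute 0. Total contributed: 54.
F keeps 27 and receives 5.3 × 54 × 1/35 = 8.18 from the mitigation fund, for a payoff of 35.18.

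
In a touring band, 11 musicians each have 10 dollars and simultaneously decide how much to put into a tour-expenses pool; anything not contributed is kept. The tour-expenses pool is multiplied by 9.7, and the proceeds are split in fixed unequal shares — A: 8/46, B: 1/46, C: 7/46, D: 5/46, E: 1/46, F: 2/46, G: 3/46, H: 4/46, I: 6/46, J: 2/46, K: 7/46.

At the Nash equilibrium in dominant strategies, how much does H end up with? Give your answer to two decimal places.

Each unit j contributes comes back to j as 9.7 × (j's share), so j prefers to contribute only if that share exceeds 1/9.7 = 0.1031; otherwise keeping the unit dominates.
The shares above 0.1031 belong to A, C, D, I and K, contributing 10 each; the remaining 6 contribute 0. Total contributed: 50.
H keeps 10 and receives 9.7 × 50 × 4/46 = 42.17 from the tour-expenses pool, for a payoff of 52.17.

52.17 dollars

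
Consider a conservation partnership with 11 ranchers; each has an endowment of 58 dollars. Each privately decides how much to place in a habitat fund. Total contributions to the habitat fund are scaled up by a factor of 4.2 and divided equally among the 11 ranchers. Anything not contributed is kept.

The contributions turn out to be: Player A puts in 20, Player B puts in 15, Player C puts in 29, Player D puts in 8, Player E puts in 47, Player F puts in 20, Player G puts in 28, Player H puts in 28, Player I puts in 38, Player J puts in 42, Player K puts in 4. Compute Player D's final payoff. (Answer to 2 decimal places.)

156.53 dollars

Total contributed: 20 + 15 + 29 + 8 + 47 + 20 + 28 + 28 + 38 + 42 + 4 = 279.
Each receives 4.2 × 279 / 11 = 106.53 from the habitat fund.
Player D keeps 58 − 8 = 50, so Player D's payoff is 50 + 106.53 = 156.53.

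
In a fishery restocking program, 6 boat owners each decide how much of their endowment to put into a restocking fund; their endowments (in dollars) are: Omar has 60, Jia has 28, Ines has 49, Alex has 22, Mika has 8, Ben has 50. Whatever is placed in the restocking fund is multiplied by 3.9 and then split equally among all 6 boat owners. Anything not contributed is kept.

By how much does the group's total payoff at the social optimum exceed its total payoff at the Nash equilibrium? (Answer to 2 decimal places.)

The private return per contributed unit is 3.9/6 = 0.6500 < 1 for every player regardless of endowment, so the Nash equilibrium is zero contribution and the group total is Σ E_j = 60 + 28 + 49 + 22 + 8 + 50 = 217.
Each contributed unit returns 3.900 to the group, so the social optimum is full contribution by everyone: group total = 3.900 × 217 = 846.30.
Efficiency loss = (3.900 − 1) × 217 = 629.30.

629.30 dollars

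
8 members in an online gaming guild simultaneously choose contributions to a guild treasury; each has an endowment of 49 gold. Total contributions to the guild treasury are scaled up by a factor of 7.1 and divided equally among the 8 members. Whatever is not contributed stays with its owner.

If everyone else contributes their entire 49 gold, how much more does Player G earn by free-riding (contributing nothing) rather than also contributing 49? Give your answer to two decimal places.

Switching from a contribution of 49 to 0 lets Player G keep an extra 49 gold, but lowers the guild treasury by 49, which costs Player G their own share of that drop: 7.1/8 × 49 = 43.49.
Net gain = 49 − 43.49 = 5.51. The private return per contributed unit (0.8875) is below 1, so free-riding is indeed the best response regardless of what the others do.

5.51 gold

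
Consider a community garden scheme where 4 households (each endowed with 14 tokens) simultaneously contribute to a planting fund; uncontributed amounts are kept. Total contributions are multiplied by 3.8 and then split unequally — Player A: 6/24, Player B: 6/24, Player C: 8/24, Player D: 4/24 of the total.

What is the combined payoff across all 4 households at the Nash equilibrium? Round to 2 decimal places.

Player j's private return per contributed unit is 3.8 × (j's share). Contributing is weakly dominant for j when that share is at least 1/3.8 = 0.2632, and contributing 0 is dominant otherwise.
Player C alone (share 8/24) is above the threshold, contributing 14; the remaining 3 contribute 0. Total contributed: 14.
The planting fund pays out 3.8 × 14 = 53.20 in total (split across the unequal shares, but the aggregate is all that matters for the group sum).
The 3 free-riders keep 14 each, adding 42. Group total = 42 + 53.20 = 95.20.

95.20 tokens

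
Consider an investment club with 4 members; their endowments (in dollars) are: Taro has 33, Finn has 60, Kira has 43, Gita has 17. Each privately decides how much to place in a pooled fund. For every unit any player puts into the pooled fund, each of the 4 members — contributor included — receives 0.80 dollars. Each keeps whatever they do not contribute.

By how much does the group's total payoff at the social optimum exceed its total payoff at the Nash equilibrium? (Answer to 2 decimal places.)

336.60 dollars

The private return per contributed unit is 0.80 < 1 for everyone, so the Nash equilibrium is zero contribution and the group total is Σ E_j = 33 + 60 + 43 + 17 = 153.
Each contributed unit returns 3.200 to the group, so the social optimum is full contribution by everyone: group total = 3.200 × 153 = 489.60.
Efficiency loss = (3.200 − 1) × 153 = 336.60.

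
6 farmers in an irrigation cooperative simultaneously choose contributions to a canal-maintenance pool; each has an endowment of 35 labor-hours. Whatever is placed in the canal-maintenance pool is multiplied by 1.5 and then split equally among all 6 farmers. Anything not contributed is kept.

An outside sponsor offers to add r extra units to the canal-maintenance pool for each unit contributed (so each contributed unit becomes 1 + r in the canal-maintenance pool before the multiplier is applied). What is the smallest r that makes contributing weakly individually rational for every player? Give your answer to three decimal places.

3.000

With matching at rate r, one contributed unit becomes (1 + r) in the canal-maintenance pool and returns 1.5 × (1 + r) / 6 to the contributor.
Setting this equal to 1: 1 + r = 6/1.5 = 4.0000.
So the minimum matching rate is r = 4.0000 − 1 = 3.000.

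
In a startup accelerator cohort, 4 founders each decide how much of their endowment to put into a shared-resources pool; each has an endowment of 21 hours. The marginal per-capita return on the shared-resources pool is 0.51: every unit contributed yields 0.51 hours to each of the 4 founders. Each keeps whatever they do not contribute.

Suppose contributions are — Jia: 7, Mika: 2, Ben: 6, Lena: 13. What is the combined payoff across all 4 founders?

Total contributed: 7 + 2 + 6 + 13 = 28; total kept: 4 × 21 − 28 = 56.
The shared-resources pool pays out 0.51 × 4 × 28 = 57.12 in aggregate.
Group total = 56 + 57.12 = 113.12.

113.12 hours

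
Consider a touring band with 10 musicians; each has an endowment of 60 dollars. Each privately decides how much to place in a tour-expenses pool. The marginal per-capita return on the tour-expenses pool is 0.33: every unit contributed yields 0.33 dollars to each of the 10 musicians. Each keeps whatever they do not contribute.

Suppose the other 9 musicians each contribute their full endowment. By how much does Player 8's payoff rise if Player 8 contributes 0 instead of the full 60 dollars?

40.20 dollars

Switching from a contribution of 60 to 0 lets Player 8 keep an extra 60 dollars, but lowers the tour-expenses pool by 60, which costs Player 8 their own share of that drop: 0.33 × 60 = 19.80.
Net gain = 60 − 19.80 = 40.20. The private return per contributed unit (0.33) is below 1, so free-riding is indeed the best response regardless of what the others do.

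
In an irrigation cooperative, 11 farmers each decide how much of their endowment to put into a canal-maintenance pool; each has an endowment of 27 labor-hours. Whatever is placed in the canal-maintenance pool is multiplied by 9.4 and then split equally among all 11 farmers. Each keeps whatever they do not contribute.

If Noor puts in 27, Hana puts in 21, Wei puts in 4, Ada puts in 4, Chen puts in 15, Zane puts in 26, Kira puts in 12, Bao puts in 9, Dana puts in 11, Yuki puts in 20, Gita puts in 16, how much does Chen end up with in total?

153.00 labor-hours

Total contributed: 27 + 21 + 4 + 4 + 15 + 26 + 12 + 9 + 11 + 20 + 16 = 165.
Each receives 9.4 × 165 / 11 = 141.00 from the canal-maintenance pool.
Chen keeps 27 − 15 = 12, so Chen's payoff is 12 + 141.00 = 153.00.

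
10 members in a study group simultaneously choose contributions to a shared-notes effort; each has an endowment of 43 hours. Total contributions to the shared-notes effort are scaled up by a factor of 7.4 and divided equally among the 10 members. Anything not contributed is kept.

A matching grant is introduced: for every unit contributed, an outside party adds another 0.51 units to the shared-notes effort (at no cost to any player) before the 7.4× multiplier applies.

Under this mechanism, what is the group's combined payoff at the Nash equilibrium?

4804.82 hours

Under the mechanism each unit contributed yields 7.4 × 1.51 / 10 = 1.1174 back to its contributor per unit of net cost, which exceeds 1, making full contribution the dominant choice for everyone.
At the Nash equilibrium everyone contributes 43. Group total payoff = 7.4 × 1.51 × 430 = 4804.82.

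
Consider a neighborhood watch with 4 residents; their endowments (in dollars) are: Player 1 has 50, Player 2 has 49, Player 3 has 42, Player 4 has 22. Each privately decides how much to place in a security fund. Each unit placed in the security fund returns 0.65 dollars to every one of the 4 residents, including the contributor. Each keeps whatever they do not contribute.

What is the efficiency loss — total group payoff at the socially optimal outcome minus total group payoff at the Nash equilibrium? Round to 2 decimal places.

The private return per contributed unit is 0.65 < 1 for everyone, so the Nash equilibrium is zero contribution and the group total is Σ E_j = 50 + 49 + 42 + 22 = 163.
Each contributed unit returns 2.600 to the group, so the social optimum is full contribution by everyone: group total = 2.600 × 163 = 423.80.
Efficiency loss = (2.600 − 1) × 163 = 260.80.

260.80 dollars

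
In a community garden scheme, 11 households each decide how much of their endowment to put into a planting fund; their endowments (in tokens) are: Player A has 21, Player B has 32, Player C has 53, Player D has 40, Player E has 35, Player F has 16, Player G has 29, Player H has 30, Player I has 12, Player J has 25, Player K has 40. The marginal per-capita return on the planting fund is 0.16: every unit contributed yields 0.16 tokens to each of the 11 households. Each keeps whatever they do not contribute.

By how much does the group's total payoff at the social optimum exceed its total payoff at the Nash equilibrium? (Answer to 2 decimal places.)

253.08 tokens

The private return per contributed unit is 0.16 < 1 for everyone, so the Nash equilibrium is zero contribution and the group total is Σ E_j = 21 + 32 + 53 + 40 + 35 + 16 + 29 + 30 + 12 + 25 + 40 = 333.
Each contributed unit returns 1.760 to the group, so the social optimum is full contribution by everyone: group total = 1.760 × 333 = 586.08.
Efficiency loss = (1.760 − 1) × 333 = 253.08.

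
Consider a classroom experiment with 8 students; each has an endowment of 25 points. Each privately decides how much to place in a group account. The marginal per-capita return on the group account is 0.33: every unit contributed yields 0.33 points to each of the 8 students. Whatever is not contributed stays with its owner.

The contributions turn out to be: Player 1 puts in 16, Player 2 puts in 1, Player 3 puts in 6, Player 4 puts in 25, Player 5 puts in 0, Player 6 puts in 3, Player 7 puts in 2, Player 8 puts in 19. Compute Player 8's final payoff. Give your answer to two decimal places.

Total contributed: 16 + 1 + 6 + 25 + 0 + 3 + 2 + 19 = 72.
Each receives 0.33 × 72 = 23.76 from the group account.
Player 8 keeps 25 − 19 = 6, so Player 8's payoff is 6 + 23.76 = 29.76.

29.76 points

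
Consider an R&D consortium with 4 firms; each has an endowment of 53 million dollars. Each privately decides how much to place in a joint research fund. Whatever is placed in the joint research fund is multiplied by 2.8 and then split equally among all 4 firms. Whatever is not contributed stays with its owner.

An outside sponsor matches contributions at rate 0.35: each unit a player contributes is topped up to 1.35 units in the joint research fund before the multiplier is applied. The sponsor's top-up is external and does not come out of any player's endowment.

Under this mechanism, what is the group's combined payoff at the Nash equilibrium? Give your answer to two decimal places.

212.00 million dollars

Even with the mechanism, each unit contributed returns only 2.8 × 1.35 / 4 = 0.9450 per unit of net cost, so contributing nothing is still dominant.
At the Nash equilibrium no one contributes; group total payoff = 4 × 53 = 212.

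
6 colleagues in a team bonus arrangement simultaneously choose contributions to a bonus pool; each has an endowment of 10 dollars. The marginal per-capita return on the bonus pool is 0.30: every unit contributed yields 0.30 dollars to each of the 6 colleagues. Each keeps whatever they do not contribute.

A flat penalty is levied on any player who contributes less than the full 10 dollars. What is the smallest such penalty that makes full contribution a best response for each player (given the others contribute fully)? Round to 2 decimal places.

Given the others contribute fully, the best deviation is to contribute 0 (any partial contribution still incurs the fine and gives up units whose private return 0.30 is below 1).
Deviating from 10 to 0 saves 10 dollars but forfeits the deviator's share of the drop in the bonus pool: 0.30 × 10 = 3.00.
So the deviation gain is 10 − 3.00 = 7.00, and the fine must be at least 7.00 dollars to wipe it out.

7.00 dollars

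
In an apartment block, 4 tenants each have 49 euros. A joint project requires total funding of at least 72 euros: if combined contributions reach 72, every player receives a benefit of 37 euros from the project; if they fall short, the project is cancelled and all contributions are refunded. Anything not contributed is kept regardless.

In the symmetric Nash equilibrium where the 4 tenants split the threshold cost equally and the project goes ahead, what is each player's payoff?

Equal share of the threshold: 72/4 = 18.
At this profile no one gains by cutting their contribution: any cut drops the total below 72, the project is cancelled, contributions are refunded, and the deviator ends with 49, which is less than 49 − 18 + 37 = 68. Contributing more than 18 just wastes the excess. So contributing exactly 18 is a best response.
Each player's payoff: 49 − 18 + 37 = 68.

68 euros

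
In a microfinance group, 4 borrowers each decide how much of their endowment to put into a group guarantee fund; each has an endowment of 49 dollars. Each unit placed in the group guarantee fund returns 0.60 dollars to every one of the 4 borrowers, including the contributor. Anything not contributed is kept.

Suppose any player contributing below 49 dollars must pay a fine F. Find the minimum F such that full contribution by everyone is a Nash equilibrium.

Given the others contribute fully, the best deviation is to contribute 0 (any partial contribution still incurs the fine and gives up units whose private return 0.60 is below 1).
Deviating from 49 to 0 saves 49 dollars but forfeits the deviator's share of the drop in the group guarantee fund: 0.60 × 49 = 29.40.
So the deviation gain is 49 − 29.40 = 19.60, and the fine must be at least 19.60 dollars to wipe it out.

19.60 dollars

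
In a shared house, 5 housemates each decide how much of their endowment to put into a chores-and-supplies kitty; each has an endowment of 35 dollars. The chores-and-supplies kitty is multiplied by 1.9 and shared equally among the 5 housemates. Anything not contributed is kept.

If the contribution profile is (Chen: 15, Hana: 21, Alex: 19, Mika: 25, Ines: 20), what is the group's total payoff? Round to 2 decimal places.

265.00 dollars

Total contributed: 15 + 21 + 19 + 25 + 20 = 100; total kept: 5 × 35 − 100 = 75.
The chores-and-supplies kitty pays out 1.9 × 100 = 190.00 in aggregate.
Group total = 75 + 190.00 = 265.00.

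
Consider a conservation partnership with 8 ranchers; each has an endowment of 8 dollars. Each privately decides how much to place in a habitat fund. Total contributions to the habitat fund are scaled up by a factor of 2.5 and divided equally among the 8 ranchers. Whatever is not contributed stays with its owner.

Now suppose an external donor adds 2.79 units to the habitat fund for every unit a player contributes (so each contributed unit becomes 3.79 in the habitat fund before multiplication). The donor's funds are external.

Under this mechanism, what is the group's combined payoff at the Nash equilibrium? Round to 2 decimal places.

With the mechanism, a contributed unit returns 2.5 × 3.79 / 8 = 1.1844 per unit of net cost to the contributor — now above 1 — so contributing fully is weakly dominant for every player.
So the Nash equilibrium is full contribution by all 8; the group earns 2.5 × 3.79 × 64 = 606.40.

606.40 dollars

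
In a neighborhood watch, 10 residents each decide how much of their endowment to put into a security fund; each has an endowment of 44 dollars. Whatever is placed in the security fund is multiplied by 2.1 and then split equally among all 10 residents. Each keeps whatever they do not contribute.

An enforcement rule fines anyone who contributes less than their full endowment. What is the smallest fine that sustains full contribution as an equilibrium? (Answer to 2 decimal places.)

Given the others contribute fully, the best deviation is to contribute 0 (any partial contribution still incurs the fine and gives up units whose private return 0.2100 is below 1).
Deviating from 44 to 0 saves 44 dollars but forfeits the deviator's share of the drop in the security fund: 2.1/10 × 44 = 9.24.
So the deviation gain is 44 − 9.24 = 34.76, and the fine must be at least 34.76 dollars to wipe it out.

34.76 dollars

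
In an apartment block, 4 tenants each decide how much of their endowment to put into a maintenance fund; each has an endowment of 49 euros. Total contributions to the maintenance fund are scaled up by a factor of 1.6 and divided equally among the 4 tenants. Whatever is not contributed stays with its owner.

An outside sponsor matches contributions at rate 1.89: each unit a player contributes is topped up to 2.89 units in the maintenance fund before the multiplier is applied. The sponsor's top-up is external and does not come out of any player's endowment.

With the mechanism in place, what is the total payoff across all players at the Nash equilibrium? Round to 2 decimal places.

Under the mechanism each unit contributed yields 1.6 × 2.89 / 4 = 1.1560 back to its contributor per unit of net cost, which exceeds 1, making full contribution the dominant choice for everyone.
So the Nash equilibrium is full contribution by all 4; the group earns 1.6 × 2.89 × 196 = 906.30.

906.30 euros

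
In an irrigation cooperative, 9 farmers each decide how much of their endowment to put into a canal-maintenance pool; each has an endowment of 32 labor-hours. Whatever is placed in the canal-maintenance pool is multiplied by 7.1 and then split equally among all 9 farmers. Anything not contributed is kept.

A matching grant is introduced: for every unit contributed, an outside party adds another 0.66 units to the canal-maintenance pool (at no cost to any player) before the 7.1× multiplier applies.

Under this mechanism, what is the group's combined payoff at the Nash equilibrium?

3394.37 labor-hours

Under the mechanism each unit contributed yields 7.1 × 1.66 / 9 = 1.3096 back to its contributor per unit of net cost, which exceeds 1, making full contribution the dominant choice for everyone.
So the Nash equilibrium is full contribution by all 9; the group earns 7.1 × 1.66 × 288 = 3394.37.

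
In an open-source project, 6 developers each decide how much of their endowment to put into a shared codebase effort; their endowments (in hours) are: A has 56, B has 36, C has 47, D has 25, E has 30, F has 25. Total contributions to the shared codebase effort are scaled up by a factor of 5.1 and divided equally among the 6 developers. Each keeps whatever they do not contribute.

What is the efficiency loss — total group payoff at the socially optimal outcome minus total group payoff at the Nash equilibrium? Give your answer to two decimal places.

The private return per contributed unit is 5.1/6 = 0.8500 < 1 for every player regardless of endowment, so the Nash equilibrium is zero contribution and the group total is Σ E_j = 56 + 36 + 47 + 25 + 30 + 25 = 219.
Each contributed unit returns 5.100 to the group, so the social optimum is full contribution by everyone: group total = 5.100 × 219 = 1116.90.
Efficiency loss = (5.100 − 1) × 219 = 897.90.

897.90 hours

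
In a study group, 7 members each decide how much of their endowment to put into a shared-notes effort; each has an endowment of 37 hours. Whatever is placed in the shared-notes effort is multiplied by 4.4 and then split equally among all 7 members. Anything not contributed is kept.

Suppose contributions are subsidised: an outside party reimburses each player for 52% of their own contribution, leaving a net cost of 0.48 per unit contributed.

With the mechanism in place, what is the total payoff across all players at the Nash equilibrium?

1274.28 hours

The effective private return per unit is now (4.4/7) / 0.48 = 1.3095 > 1, so every player's dominant strategy flips to full contribution.
So the Nash equilibrium is full contribution by all 7; the group earns 7 × (37 × 0.52 + 4.4 × 37) = 1274.28.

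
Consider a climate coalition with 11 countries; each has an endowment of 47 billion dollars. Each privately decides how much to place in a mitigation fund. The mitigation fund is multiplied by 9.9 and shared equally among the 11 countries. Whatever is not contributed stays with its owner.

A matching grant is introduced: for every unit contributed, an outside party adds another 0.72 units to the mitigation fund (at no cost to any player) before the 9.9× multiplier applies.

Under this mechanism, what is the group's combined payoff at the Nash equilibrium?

8803.48 billion dollars

The effective private return per unit is now 9.9 × 1.72 / 11 = 1.5480 > 1, so every player's dominant strategy flips to full contribution.
At the Nash equilibrium everyone contributes 47. Group total payoff = 9.9 × 1.72 × 517 = 8803.48.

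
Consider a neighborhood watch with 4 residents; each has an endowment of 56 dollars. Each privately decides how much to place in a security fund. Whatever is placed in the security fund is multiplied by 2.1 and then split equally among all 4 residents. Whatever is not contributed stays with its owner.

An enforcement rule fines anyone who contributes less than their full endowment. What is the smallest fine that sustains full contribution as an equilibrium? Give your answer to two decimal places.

Given the others contribute fully, the best deviation is to contribute 0 (any partial contribution still incurs the fine and gives up units whose private return 0.5250 is below 1).
Deviating from 56 to 0 saves 56 dollars but forfeits the deviator's share of the drop in the security fund: 2.1/4 × 56 = 29.40.
So the deviation gain is 56 − 29.40 = 26.60, and the fine must be at least 26.60 dollars to wipe it out.

26.60 dollars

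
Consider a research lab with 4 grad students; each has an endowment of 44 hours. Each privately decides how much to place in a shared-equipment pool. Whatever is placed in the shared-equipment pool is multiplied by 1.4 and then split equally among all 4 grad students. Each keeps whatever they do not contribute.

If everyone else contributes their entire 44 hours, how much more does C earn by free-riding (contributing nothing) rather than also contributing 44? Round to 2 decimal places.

Switching from a contribution of 44 to 0 lets C keep an extra 44 hours, but lowers the shared-equipment pool by 44, which costs C their own share of that drop: 1.4/4 × 44 = 15.40.
Net gain = 44 − 15.40 = 28.60. The private return per contributed unit (0.3500) is below 1, so free-riding is indeed the best response regardless of what the others do.

28.60 hours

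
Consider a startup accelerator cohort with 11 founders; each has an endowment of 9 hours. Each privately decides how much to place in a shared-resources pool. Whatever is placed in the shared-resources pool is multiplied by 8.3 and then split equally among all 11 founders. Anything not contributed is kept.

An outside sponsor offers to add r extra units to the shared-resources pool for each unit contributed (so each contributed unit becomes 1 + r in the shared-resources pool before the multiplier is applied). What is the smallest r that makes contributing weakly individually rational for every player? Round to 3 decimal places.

With matching at rate r, one contributed unit becomes (1 + r) in the shared-resources pool and returns 8.3 × (1 + r) / 11 to the contributor.
Setting this equal to 1: 1 + r = 11/8.3 = 1.3253.
So the minimum matching rate is r = 1.3253 − 1 = 0.325.

0.325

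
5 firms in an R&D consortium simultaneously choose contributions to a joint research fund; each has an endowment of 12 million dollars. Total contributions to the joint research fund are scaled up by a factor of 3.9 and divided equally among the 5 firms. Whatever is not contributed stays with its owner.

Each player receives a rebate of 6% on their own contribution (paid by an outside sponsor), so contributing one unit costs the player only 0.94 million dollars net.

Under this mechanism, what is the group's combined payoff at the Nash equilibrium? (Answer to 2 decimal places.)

With the mechanism, a contributed unit returns (3.9/5) / 0.94 = 0.8298 per unit of net cost — still below 1 — so contributing 0 remains dominant for every player.
Everyone keeps their endowment and the group total is 5 × 12 = 60.

60.00 million dollars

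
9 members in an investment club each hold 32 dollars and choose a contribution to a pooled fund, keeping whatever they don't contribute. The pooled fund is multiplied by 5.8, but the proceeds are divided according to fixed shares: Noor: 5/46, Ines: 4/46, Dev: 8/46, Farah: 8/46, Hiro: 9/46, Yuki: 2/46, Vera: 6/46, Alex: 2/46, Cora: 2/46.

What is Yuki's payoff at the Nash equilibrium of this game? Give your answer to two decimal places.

Player j's private return per contributed unit is 5.8 × (j's share). Contributing is weakly dominant for j when that share is at least 1/5.8 = 0.1724, and contributing 0 is dominant otherwise.
Dev, Farah and Hiro clear that bar, contributing 32 each; the remaining 6 contribute 0. Total contributed: 96.
Yuki keeps 32 and receives 5.8 × 96 × 2/46 = 24.21 from the pooled fund, for a payoff of 56.21.

56.21 dollars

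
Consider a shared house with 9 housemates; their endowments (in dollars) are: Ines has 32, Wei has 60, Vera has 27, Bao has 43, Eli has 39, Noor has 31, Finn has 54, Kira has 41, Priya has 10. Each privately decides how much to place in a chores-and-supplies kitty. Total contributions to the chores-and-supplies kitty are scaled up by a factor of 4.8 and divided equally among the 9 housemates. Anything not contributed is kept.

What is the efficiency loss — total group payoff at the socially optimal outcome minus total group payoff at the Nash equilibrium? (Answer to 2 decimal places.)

1280.60 dollars

The private return per contributed unit is 4.8/9 = 0.5333 < 1 for every player regardless of endowment, so the Nash equilibrium is zero contribution and the group total is Σ E_j = 32 + 60 + 27 + 43 + 39 + 31 + 54 + 41 + 10 = 337.
Each contributed unit returns 4.800 to the group, so the social optimum is full contribution by everyone: group total = 4.800 × 337 = 1617.60.
Efficiency loss = (4.800 − 1) × 337 = 1280.60.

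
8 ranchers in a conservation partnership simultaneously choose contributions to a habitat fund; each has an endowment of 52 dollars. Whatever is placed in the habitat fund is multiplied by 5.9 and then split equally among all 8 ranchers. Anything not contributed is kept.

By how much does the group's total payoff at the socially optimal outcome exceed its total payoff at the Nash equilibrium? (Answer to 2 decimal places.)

2038.40 dollars

Each contributed unit returns 5.9/8 = 0.7375 to its contributor — below 1 — so contributing 0 is dominant for every player. At the Nash equilibrium everyone keeps their 52, and the group total is 8 × 52 = 416.
Each contributed unit returns 5.900 to the group as a whole (0.7375 to each of 8 players), which exceeds 1, so the social optimum is full contribution: group total = 5.900 × 416 = 2454.40.
Efficiency loss = 2454.40 − 416 = 2038.40.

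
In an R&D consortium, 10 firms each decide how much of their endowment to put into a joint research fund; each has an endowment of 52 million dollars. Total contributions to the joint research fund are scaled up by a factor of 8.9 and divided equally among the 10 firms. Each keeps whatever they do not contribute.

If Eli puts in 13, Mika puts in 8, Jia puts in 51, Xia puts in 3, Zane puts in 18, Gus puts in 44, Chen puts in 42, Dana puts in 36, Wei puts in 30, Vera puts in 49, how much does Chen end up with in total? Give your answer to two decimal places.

271.66 million dollars

Total contributed: 13 + 8 + 51 + 3 + 18 + 44 + 42 + 36 + 30 + 49 = 294.
Each receives 8.9 × 294 / 10 = 261.66 from the joint research fund.
Chen keeps 52 − 42 = 10, so Chen's payoff is 10 + 261.66 = 271.66.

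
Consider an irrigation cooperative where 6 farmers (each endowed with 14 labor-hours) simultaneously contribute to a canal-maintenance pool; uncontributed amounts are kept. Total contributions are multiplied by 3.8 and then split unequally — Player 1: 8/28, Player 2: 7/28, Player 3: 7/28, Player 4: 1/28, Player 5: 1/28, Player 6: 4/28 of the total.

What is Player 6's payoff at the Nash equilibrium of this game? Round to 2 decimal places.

21.60 labor-hours

Player j's private return per contributed unit is 3.8 × (j's share). Contributing is weakly dominant for j when that share is at least 1/3.8 = 0.2632, and contributing 0 is dominant otherwise.
The only share above 0.2632 is Player 1's 8/28, contributing 14; the remaining 5 contribute 0. Total contributed: 14.
Player 6 keeps 14 and receives 3.8 × 14 × 4/28 = 7.60 from the canal-maintenance pool, for a payoff of 21.60.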